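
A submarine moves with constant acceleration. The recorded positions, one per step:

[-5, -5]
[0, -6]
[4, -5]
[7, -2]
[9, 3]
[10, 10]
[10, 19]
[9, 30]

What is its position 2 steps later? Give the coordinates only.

Successive displacements: [+5, -1], [+4, +1], [+3, +3], [+2, +5], [+1, +7], [+0, +9], [-1, +11] — each changes by [-1, +2].
step 8: [9, 30] + [-2, +13] → [7, 43]
step 9: [7, 43] + [-3, +15] → [4, 58]

[4, 58]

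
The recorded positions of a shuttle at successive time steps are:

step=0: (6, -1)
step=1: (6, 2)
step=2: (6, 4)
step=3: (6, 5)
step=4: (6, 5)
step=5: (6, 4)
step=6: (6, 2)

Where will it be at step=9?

(6, -10)

Taking differences between consecutive positions: (+0, +3), (+0, +2), (+0, +1), (+0, +0), (+0, -1), (+0, -2). These grow by (+0, -1) each step.
step 7: (6, 2) + (+0, -3) → (6, -1)
step 8: (6, -1) + (+0, -4) → (6, -5)
step 9: (6, -5) + (+0, -5) → (6, -10)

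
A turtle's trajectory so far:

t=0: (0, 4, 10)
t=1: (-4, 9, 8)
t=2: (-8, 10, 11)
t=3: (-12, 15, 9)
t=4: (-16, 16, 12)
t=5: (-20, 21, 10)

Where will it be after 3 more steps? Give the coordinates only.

(-32, 28, 14)

Differencing gives (-4, +5, -2), (-4, +1, +3), (-4, +5, -2), (-4, +1, +3), (-4, +5, -2). This is the pattern (-4, +5, -2), (-4, +1, +3) repeated.
step 6: apply (-4, +1, +3) → (-24, 22, 13)
step 7: apply (-4, +5, -2) → (-28, 27, 11)
step 8: apply (-4, +1, +3) → (-32, 28, 14)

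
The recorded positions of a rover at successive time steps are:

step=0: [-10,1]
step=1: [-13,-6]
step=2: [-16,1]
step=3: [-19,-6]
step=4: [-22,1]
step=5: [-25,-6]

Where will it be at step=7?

The first coordinate changes by -3 each step, so at step 7 it is -10 + 7·(-3) = -31.
The second coordinate repeats the cycle [1, -6] with period 2; step 7 mod 2 = 1, giving -6.

[-31,-6]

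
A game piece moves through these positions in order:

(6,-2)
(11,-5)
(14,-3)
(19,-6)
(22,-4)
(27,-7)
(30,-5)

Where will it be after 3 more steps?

(43,-9)

Step-to-step displacements: (+5,-3), (+3,+2), (+5,-3), (+3,+2), (+5,-3), (+3,+2) — a repeating cycle of length 2.
step 7: apply (+5,-3) → (35,-8)
step 8: apply (+3,+2) → (38,-6)
step 9: apply (+5,-3) → (43,-9)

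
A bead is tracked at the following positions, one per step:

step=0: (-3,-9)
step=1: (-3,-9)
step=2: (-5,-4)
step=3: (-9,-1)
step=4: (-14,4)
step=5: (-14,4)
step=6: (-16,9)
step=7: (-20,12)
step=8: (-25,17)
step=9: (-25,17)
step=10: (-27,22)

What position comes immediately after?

Differencing gives (+0,+0), (-2,+5), (-4,+3), (-5,+5), (+0,+0), (-2,+5), (-4,+3), (-5,+5), (+0,+0), (-2,+5). This is the pattern (+0,+0), (-2,+5), (-4,+3), (-5,+5) repeated.
step 11: apply (-4,+3) → (-31,25)

(-31,25)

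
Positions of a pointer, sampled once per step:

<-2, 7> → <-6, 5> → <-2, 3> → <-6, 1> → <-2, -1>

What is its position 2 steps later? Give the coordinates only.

The first coordinate repeats the cycle [-2, -6] with period 2; step 6 mod 2 = 0, giving -2.
The second coordinate changes by -2 each step, so at step 6 it is 7 + 6·(-2) = -5.

<-2, -5>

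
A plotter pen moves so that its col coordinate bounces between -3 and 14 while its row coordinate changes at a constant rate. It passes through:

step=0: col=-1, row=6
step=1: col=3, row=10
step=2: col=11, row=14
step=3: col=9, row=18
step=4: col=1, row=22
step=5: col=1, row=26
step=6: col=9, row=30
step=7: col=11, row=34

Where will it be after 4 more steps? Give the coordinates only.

col=13, row=50

The col coordinate travels 8 per step and bounces off the walls at -3 and 14.
  step 8: 11 → 3
  step 9: 3 → -1
  step 10: -1 → 7
  step 11: 7 → 13
The row coordinate changes by +4 each step: at step 11 it is 50.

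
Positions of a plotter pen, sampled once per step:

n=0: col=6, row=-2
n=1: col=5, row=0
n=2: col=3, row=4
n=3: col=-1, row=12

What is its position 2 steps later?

col=-25, row=60

Step-to-step displacements: (-1, +2), (-2, +4), (-4, +8); each is 2× the previous.
step 4: col=-1, row=12 + (-8, +16) → col=-9, row=28
step 5: col=-9, row=28 + (-16, +32) → col=-25, row=60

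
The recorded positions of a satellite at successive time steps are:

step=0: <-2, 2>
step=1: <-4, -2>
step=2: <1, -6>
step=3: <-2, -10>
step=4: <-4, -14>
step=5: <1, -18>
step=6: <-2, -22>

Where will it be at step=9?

<-2, -34>

First: cycles through -2, -4, 1 every 3 steps. Step 9 lands at position 0 of the cycle → -2.
Second: linear, -4 per step → -34 at step 9.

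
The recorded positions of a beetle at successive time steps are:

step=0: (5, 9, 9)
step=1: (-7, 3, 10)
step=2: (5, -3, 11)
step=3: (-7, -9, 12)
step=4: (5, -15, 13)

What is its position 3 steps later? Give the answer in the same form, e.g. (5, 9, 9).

(-7, -33, 16)

First: cycles through 5, -7 every 2 steps. Step 7 lands at position 1 of the cycle → -7.
Second: linear, -6 per step → -33 at step 7.
Third: linear, +1 per step → 16 at step 7.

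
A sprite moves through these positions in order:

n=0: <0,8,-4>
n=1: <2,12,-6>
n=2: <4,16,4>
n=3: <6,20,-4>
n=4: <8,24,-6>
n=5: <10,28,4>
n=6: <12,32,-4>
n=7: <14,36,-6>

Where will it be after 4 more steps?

The first coordinate changes by +2 each step, so at step 11 it is 0 + 11·(2) = 22.
The second coordinate changes by +4 each step, so at step 11 it is 8 + 11·(4) = 52.
The third coordinate repeats the cycle [-4, -6, 4] with period 3; step 11 mod 3 = 2, giving 4.

<22,52,4>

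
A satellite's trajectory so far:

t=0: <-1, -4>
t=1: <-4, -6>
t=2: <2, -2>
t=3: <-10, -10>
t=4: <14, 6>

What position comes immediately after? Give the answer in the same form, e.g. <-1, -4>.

<-34, -26>

Consecutive displacements <-3, -2>, <+6, +4>, <-12, -8>, <+24, +16> scale by a factor of -2 each step.
step 5: <14, 6> + <-48, -32> → <-34, -26>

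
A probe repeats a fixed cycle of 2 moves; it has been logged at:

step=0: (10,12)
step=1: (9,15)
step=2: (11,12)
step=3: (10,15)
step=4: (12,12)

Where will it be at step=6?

Differencing gives (-1,+3), (+2,-3), (-1,+3), (+2,-3). This is the pattern (-1,+3), (+2,-3) repeated.
step 5: apply (-1,+3) → (11,15)
step 6: apply (+2,-3) → (13,12)

(13,12)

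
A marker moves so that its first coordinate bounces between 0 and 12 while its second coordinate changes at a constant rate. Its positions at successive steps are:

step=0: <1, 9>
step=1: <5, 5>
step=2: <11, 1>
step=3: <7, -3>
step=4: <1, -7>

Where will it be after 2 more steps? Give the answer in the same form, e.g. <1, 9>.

<11, -15>

The first coordinate reflects between 0 and 12, moving 6 per step.
  step 5: 1 → 5
  step 6: 5 → 11
The second coordinate changes by -4 each step: at step 6 it is -15.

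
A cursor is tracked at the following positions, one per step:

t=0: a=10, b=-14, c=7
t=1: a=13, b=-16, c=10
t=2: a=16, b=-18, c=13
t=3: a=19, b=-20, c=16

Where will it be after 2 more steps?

a=25, b=-24, c=22

Each step adds (+3,-2,+3) to the position.
step 4: a=19, b=-20, c=16 + (+3,-2,+3) → a=22, b=-22, c=19
step 5: a=22, b=-22, c=19 + (+3,-2,+3) → a=25, b=-24, c=22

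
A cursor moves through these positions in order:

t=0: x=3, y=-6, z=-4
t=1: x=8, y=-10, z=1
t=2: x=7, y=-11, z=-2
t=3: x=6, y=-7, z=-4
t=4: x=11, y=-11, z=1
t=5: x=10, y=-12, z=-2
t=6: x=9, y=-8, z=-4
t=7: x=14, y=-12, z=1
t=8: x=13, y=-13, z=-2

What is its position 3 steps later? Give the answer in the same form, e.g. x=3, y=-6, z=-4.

x=16, y=-14, z=-2

Differencing gives (+5,-4,+5), (-1,-1,-3), (-1,+4,-2), (+5,-4,+5), (-1,-1,-3), (-1,+4,-2), (+5,-4,+5), (-1,-1,-3). This is the pattern (+5,-4,+5), (-1,-1,-3), (-1,+4,-2) repeated.
step 9: apply (-1,+4,-2) → x=12, y=-9, z=-4
step 10: apply (+5,-4,+5) → x=17, y=-13, z=1
step 11: apply (-1,-1,-3) → x=16, y=-14, z=-2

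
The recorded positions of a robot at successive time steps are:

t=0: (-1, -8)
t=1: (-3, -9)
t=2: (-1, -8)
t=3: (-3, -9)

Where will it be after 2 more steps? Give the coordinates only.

(-3, -9)

Consecutive displacements (-2, -1), (+2, +1), (-2, -1) scale by a factor of -1 each step.
step 4: (-3, -9) + (+2, +1) → (-1, -8)
step 5: (-1, -8) + (-2, -1) → (-3, -9)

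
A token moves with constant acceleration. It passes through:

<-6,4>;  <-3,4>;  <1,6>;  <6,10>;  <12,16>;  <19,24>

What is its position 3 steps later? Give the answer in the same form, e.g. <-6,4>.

Taking differences between consecutive positions: <+3,+0>, <+4,+2>, <+5,+4>, <+6,+6>, <+7,+8>. These grow by <+1,+2> each step.
step 6: <19,24> + <+8,+10> → <27,34>
step 7: <27,34> + <+9,+12> → <36,46>
step 8: <36,46> + <+10,+14> → <46,60>

<46,60>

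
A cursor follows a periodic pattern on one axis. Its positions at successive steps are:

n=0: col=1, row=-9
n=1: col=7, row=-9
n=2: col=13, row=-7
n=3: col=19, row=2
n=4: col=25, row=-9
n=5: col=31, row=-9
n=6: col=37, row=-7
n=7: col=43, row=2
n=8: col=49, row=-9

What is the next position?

Col: linear, +6 per step → 55 at step 9.
Row: cycles through -9, -9, -7, 2 every 4 steps. Step 9 lands at position 1 of the cycle → -9.

col=55, row=-9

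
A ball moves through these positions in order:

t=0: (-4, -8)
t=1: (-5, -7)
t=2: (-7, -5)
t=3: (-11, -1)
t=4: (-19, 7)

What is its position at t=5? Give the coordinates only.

The jumps are (-1, +1), (-2, +2), (-4, +4), (-8, +8) — a geometric progression with ratio 2.
step 5: (-19, 7) + (-16, +16) → (-35, 23)

(-35, 23)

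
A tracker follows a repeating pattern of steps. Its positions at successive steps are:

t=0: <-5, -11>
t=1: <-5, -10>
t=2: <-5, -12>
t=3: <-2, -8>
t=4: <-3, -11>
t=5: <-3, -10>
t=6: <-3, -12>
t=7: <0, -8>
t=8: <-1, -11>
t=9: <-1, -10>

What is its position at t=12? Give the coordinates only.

<1, -11>

The moves between consecutive positions are <+0, +1>, <+0, -2>, <+3, +4>, <-1, -3>, <+0, +1>, <+0, -2>, <+3, +4>, <-1, -3>, <+0, +1>; they repeat the 4-cycle [<+0, +1>, <+0, -2>, <+3, +4>, <-1, -3>].
step 10: apply <+0, -2> → <-1, -12>
step 11: apply <+3, +4> → <2, -8>
step 12: apply <-1, -3> → <1, -11>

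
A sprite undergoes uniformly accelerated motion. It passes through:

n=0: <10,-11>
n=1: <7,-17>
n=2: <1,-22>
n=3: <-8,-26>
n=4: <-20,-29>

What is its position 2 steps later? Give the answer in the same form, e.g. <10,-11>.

<-53,-32>

First differences are <-3,-6>, <-6,-5>, <-9,-4>, <-12,-3>; their common second difference is <-3,+1> (constant acceleration).
step 5: <-20,-29> + <-15,-2> → <-35,-31>
step 6: <-35,-31> + <-18,-1> → <-53,-32>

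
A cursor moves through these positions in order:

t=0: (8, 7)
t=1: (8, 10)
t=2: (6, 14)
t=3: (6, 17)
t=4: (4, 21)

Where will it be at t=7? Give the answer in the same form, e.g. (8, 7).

(2, 31)

Differencing gives (+0, +3), (-2, +4), (+0, +3), (-2, +4). This is the pattern (+0, +3), (-2, +4) repeated.
step 5: apply (+0, +3) → (4, 24)
step 6: apply (-2, +4) → (2, 28)
step 7: apply (+0, +3) → (2, 31)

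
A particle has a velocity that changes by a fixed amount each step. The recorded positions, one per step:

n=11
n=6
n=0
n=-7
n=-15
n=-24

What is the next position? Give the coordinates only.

n=-34

Successive displacements: -5, -6, -7, -8, -9 — each changes by -1.
step 6: -24 − 10 → n=-34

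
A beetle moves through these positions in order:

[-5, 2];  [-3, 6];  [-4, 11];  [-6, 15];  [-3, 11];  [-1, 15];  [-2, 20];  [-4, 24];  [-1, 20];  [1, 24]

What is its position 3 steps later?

[1, 29]

Differencing gives [+2, +4], [-1, +5], [-2, +4], [+3, -4], [+2, +4], [-1, +5], [-2, +4], [+3, -4], [+2, +4]. This is the pattern [+2, +4], [-1, +5], [-2, +4], [+3, -4] repeated.
step 10: apply [-1, +5] → [0, 29]
step 11: apply [-2, +4] → [-2, 33]
step 12: apply [+3, -4] → [1, 29]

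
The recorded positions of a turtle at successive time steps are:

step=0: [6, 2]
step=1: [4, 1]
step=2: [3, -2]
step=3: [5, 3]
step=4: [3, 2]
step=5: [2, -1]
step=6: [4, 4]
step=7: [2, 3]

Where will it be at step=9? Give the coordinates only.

Differencing gives [-2, -1], [-1, -3], [+2, +5], [-2, -1], [-1, -3], [+2, +5], [-2, -1]. This is the pattern [-2, -1], [-1, -3], [+2, +5] repeated.
step 8: apply [-1, -3] → [1, 0]
step 9: apply [+2, +5] → [3, 5]

[3, 5]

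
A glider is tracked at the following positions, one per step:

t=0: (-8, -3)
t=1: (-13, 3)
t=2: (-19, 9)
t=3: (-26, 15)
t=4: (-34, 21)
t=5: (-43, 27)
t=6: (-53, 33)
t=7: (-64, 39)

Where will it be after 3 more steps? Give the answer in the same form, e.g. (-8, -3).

Successive displacements: (-5, +6), (-6, +6), (-7, +6), (-8, +6), (-9, +6), (-10, +6), (-11, +6) — each changes by (-1, +0).
step 8: (-64, 39) + (-12, +6) → (-76, 45)
step 9: (-76, 45) + (-13, +6) → (-89, 51)
step 10: (-89, 51) + (-14, +6) → (-103, 57)

(-103, 57)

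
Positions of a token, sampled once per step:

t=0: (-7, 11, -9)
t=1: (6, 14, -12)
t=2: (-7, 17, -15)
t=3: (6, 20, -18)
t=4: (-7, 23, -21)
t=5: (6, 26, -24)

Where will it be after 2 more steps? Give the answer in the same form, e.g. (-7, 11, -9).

The first coordinate repeats the cycle [-7, 6] with period 2; step 7 mod 2 = 1, giving 6.
The second coordinate changes by +3 each step, so at step 7 it is 11 + 7·(3) = 32.
The third coordinate changes by -3 each step, so at step 7 it is -9 + 7·(-3) = -30.

(6, 32, -30)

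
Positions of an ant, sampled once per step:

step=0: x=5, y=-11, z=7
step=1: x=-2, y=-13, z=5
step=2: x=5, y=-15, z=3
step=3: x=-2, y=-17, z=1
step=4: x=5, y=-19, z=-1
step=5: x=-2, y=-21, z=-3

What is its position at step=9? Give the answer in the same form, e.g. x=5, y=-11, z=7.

x=-2, y=-29, z=-11

X: cycles through 5, -2 every 2 steps. Step 9 lands at position 1 of the cycle → -2.
Y: linear, -2 per step → -29 at step 9.
Z: linear, -2 per step → -11 at step 9.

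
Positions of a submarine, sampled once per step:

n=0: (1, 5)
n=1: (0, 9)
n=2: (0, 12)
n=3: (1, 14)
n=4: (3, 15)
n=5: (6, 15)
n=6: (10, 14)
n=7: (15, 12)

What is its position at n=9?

Successive displacements: (-1, +4), (+0, +3), (+1, +2), (+2, +1), (+3, +0), (+4, -1), (+5, -2) — each changes by (+1, -1).
step 8: (15, 12) + (+6, -3) → (21, 9)
step 9: (21, 9) + (+7, -4) → (28, 5)

(28, 5)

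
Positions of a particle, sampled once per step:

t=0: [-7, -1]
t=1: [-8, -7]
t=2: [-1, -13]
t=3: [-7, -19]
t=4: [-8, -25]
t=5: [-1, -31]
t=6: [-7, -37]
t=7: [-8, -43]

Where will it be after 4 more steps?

The first coordinate repeats the cycle [-7, -8, -1] with period 3; step 11 mod 3 = 2, giving -1.
The second coordinate changes by -6 each step, so at step 11 it is -1 + 11·(-6) = -67.

[-1, -67]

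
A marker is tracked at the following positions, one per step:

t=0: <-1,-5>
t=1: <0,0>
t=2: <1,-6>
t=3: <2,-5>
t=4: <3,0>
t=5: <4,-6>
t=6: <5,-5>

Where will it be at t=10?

The first coordinate changes by +1 each step, so at step 10 it is -1 + 10·(1) = 9.
The second coordinate repeats the cycle [-5, 0, -6] with period 3; step 10 mod 3 = 1, giving 0.

<9,0>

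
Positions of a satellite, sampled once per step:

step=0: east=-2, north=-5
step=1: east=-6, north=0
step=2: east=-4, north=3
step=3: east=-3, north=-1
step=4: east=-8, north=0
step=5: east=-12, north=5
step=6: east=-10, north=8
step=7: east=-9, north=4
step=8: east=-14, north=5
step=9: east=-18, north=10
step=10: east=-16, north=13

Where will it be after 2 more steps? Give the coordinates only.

Differencing gives (-4, +5), (+2, +3), (+1, -4), (-5, +1), (-4, +5), (+2, +3), (+1, -4), (-5, +1), (-4, +5), (+2, +3). This is the pattern (-4, +5), (+2, +3), (+1, -4), (-5, +1) repeated.
step 11: apply (+1, -4) → east=-15, north=9
step 12: apply (-5, +1) → east=-20, north=10

east=-20, north=10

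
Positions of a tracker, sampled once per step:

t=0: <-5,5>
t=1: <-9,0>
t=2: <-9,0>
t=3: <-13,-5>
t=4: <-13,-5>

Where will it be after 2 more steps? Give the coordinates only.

Step-to-step displacements: <-4,-5>, <+0,+0>, <-4,-5>, <+0,+0> — a repeating cycle of length 2.
step 5: apply <-4,-5> → <-17,-10>
step 6: apply <+0,+0> → <-17,-10>

<-17,-10>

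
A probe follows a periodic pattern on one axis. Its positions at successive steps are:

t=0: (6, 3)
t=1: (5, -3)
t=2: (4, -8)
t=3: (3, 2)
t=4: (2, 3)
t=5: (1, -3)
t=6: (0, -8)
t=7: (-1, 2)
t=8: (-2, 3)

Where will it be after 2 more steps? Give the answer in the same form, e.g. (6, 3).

The first coordinate changes by -1 each step, so at step 10 it is 6 + 10·(-1) = -4.
The second coordinate repeats the cycle [3, -3, -8, 2] with period 4; step 10 mod 4 = 2, giving -8.

(-4, -8)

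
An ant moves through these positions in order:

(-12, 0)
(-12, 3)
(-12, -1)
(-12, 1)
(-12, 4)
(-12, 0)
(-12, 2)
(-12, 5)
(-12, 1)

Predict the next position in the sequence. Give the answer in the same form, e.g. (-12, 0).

Step-to-step displacements: (+0, +3), (+0, -4), (+0, +2), (+0, +3), (+0, -4), (+0, +2), (+0, +3), (+0, -4) — a repeating cycle of length 3.
step 9: apply (+0, +2) → (-12, 3)

(-12, 3)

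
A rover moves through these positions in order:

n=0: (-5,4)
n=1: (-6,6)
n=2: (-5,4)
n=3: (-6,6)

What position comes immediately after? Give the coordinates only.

(-5,4)

Consecutive displacements (-1,+2), (+1,-2), (-1,+2) scale by a factor of -1 each step.
step 4: (-6,6) + (+1,-2) → (-5,4)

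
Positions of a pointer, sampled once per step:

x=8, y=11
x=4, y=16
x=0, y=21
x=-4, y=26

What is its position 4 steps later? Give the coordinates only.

Constant displacement of (-4, +5) per step.
step 4: x=-4, y=26 + (-4, +5) → x=-8, y=31
step 5: x=-8, y=31 + (-4, +5) → x=-12, y=36
step 6: x=-12, y=36 + (-4, +5) → x=-16, y=41
step 7: x=-16, y=41 + (-4, +5) → x=-20, y=46

x=-20, y=46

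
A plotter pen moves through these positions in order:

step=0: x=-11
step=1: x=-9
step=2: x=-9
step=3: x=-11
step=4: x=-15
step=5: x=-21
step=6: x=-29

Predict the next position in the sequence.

x=-39

First differences are +2, +0, -2, -4, -6, -8; their common second difference is -2 (constant acceleration).
step 7: -29 − 10 → x=-39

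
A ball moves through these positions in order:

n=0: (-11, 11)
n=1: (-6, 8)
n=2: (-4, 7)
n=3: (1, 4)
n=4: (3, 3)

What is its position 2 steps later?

(10, -1)

Step-to-step displacements: (+5, -3), (+2, -1), (+5, -3), (+2, -1) — a repeating cycle of length 2.
step 5: apply (+5, -3) → (8, 0)
step 6: apply (+2, -1) → (10, -1)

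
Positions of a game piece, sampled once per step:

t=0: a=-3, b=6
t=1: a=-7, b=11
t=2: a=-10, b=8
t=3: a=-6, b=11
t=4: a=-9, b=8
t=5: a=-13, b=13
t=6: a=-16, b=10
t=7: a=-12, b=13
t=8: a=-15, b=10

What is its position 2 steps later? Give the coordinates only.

a=-22, b=12

Step-to-step displacements: (-4, +5), (-3, -3), (+4, +3), (-3, -3), (-4, +5), (-3, -3), (+4, +3), (-3, -3) — a repeating cycle of length 4.
step 9: apply (-4, +5) → a=-19, b=15
step 10: apply (-3, -3) → a=-22, b=12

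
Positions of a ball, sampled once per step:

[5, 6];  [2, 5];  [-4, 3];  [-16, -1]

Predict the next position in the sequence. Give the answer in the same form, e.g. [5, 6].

Consecutive displacements [-3, -1], [-6, -2], [-12, -4] scale by a factor of 2 each step.
step 4: [-16, -1] + [-24, -8] → [-40, -9]

[-40, -9]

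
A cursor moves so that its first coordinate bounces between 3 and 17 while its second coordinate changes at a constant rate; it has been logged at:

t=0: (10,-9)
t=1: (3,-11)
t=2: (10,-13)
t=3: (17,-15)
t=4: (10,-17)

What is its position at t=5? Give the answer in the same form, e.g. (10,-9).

The first coordinate travels 7 per step and bounces off the walls at 3 and 17.
  step 5: 10 → 3
The second coordinate changes by -2 each step: at step 5 it is -19.

(3,-19)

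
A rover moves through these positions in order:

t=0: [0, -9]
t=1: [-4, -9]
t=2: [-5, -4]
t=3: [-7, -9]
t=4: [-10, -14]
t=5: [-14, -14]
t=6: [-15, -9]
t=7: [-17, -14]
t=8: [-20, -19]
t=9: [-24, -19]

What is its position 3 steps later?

Differencing gives [-4, +0], [-1, +5], [-2, -5], [-3, -5], [-4, +0], [-1, +5], [-2, -5], [-3, -5], [-4, +0]. This is the pattern [-4, +0], [-1, +5], [-2, -5], [-3, -5] repeated.
step 10: apply [-1, +5] → [-25, -14]
step 11: apply [-2, -5] → [-27, -19]
step 12: apply [-3, -5] → [-30, -24]

[-30, -24]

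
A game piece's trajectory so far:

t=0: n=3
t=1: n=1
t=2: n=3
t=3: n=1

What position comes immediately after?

n=3

Consecutive displacements -2, +2, -2 scale by a factor of -1 each step.
step 4: 1 + 2 → n=3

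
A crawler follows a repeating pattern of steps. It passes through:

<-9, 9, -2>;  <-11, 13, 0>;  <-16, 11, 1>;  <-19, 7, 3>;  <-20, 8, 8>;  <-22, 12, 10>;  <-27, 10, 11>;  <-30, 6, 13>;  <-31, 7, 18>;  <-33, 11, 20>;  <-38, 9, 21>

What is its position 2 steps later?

The moves between consecutive positions are <-2, +4, +2>, <-5, -2, +1>, <-3, -4, +2>, <-1, +1, +5>, <-2, +4, +2>, <-5, -2, +1>, <-3, -4, +2>, <-1, +1, +5>, <-2, +4, +2>, <-5, -2, +1>; they repeat the 4-cycle [<-2, +4, +2>, <-5, -2, +1>, <-3, -4, +2>, <-1, +1, +5>].
step 11: apply <-3, -4, +2> → <-41, 5, 23>
step 12: apply <-1, +1, +5> → <-42, 6, 28>

<-42, 6, 28>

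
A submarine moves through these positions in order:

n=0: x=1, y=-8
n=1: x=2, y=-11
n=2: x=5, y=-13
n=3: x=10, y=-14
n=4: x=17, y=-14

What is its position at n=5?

x=26, y=-13

First differences are (+1,-3), (+3,-2), (+5,-1), (+7,+0); their common second difference is (+2,+1) (constant acceleration).
step 5: x=17, y=-14 + (+9,+1) → x=26, y=-13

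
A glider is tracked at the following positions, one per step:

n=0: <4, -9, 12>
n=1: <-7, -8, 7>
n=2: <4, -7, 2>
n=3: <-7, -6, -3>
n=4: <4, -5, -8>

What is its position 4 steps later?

<4, -1, -28>

First: cycles through 4, -7 every 2 steps. Step 8 lands at position 0 of the cycle → 4.
Second: linear, +1 per step → -1 at step 8.
Third: linear, -5 per step → -28 at step 8.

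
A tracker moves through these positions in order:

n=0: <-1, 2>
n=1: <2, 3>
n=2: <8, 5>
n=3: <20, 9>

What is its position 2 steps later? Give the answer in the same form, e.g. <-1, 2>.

<92, 33>

The jumps are <+3, +1>, <+6, +2>, <+12, +4> — a geometric progression with ratio 2.
step 4: <20, 9> + <+24, +8> → <44, 17>
step 5: <44, 17> + <+48, +16> → <92, 33>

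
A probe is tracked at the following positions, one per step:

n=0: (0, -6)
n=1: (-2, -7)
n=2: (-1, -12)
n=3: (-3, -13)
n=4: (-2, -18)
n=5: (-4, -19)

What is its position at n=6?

(-3, -24)

Step-to-step displacements: (-2, -1), (+1, -5), (-2, -1), (+1, -5), (-2, -1) — a repeating cycle of length 2.
step 6: apply (+1, -5) → (-3, -24)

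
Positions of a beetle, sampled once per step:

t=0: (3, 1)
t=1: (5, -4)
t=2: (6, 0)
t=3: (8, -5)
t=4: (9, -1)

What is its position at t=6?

(12, -2)

Differencing gives (+2, -5), (+1, +4), (+2, -5), (+1, +4). This is the pattern (+2, -5), (+1, +4) repeated.
step 5: apply (+2, -5) → (11, -6)
step 6: apply (+1, +4) → (12, -2)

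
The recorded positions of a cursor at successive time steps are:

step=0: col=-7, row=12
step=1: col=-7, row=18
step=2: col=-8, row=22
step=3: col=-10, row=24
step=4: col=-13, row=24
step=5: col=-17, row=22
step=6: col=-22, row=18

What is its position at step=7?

col=-28, row=12

First differences are (+0,+6), (-1,+4), (-2,+2), (-3,+0), (-4,-2), (-5,-4); their common second difference is (-1,-2) (constant acceleration).
step 7: col=-22, row=18 + (-6,-6) → col=-28, row=12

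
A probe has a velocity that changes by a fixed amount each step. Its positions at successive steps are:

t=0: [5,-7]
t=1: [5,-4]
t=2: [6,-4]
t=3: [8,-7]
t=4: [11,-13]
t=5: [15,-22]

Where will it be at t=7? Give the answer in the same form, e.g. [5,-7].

[26,-49]

Successive displacements: [+0,+3], [+1,+0], [+2,-3], [+3,-6], [+4,-9] — each changes by [+1,-3].
step 6: [15,-22] + [+5,-12] → [20,-34]
step 7: [20,-34] + [+6,-15] → [26,-49]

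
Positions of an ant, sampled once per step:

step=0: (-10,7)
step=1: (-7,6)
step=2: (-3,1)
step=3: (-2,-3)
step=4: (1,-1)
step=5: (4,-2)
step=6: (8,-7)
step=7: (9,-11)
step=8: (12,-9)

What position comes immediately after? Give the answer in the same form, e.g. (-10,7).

Differencing gives (+3,-1), (+4,-5), (+1,-4), (+3,+2), (+3,-1), (+4,-5), (+1,-4), (+3,+2). This is the pattern (+3,-1), (+4,-5), (+1,-4), (+3,+2) repeated.
step 9: apply (+3,-1) → (15,-10)

(15,-10)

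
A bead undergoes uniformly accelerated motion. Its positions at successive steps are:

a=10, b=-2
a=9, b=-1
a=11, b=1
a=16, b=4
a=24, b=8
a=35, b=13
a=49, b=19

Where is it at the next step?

a=66, b=26

First differences are (-1,+1), (+2,+2), (+5,+3), (+8,+4), (+11,+5), (+14,+6); their common second difference is (+3,+1) (constant acceleration).
step 7: a=49, b=19 + (+17,+7) → a=66, b=26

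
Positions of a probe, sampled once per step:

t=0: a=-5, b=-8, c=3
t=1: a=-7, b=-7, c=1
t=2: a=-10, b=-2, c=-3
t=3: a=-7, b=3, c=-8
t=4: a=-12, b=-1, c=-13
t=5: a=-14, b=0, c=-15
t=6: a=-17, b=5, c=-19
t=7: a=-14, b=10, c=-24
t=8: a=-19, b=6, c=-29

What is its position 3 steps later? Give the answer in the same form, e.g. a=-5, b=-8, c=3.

Step-to-step displacements: (-2, +1, -2), (-3, +5, -4), (+3, +5, -5), (-5, -4, -5), (-2, +1, -2), (-3, +5, -4), (+3, +5, -5), (-5, -4, -5) — a repeating cycle of length 4.
step 9: apply (-2, +1, -2) → a=-21, b=7, c=-31
step 10: apply (-3, +5, -4) → a=-24, b=12, c=-35
step 11: apply (+3, +5, -5) → a=-21, b=17, c=-40

a=-21, b=17, c=-40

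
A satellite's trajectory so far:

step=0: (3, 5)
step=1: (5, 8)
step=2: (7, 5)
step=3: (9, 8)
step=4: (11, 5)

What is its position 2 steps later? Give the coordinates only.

The first coordinate changes by +2 each step, so at step 6 it is 3 + 6·(2) = 15.
The second coordinate repeats the cycle [5, 8] with period 2; step 6 mod 2 = 0, giving 5.

(15, 5)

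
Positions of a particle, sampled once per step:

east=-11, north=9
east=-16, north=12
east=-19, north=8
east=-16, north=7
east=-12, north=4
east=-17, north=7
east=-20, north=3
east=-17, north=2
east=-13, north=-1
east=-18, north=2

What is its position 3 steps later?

Differencing gives (-5,+3), (-3,-4), (+3,-1), (+4,-3), (-5,+3), (-3,-4), (+3,-1), (+4,-3), (-5,+3). This is the pattern (-5,+3), (-3,-4), (+3,-1), (+4,-3) repeated.
step 10: apply (-3,-4) → east=-21, north=-2
step 11: apply (+3,-1) → east=-18, north=-3
step 12: apply (+4,-3) → east=-14, north=-6

east=-14, north=-6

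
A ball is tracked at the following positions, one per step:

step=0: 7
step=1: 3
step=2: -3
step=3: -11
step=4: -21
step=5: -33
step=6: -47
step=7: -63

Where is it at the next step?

First differences are -4, -6, -8, -10, -12, -14, -16; their common second difference is -2 (constant acceleration).
step 8: -63 − 18 → -81

-81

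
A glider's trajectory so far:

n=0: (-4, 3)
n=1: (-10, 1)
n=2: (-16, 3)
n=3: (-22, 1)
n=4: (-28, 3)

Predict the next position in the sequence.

(-34, 1)

First: linear, -6 per step → -34 at step 5.
Second: cycles through 3, 1 every 2 steps. Step 5 lands at position 1 of the cycle → 1.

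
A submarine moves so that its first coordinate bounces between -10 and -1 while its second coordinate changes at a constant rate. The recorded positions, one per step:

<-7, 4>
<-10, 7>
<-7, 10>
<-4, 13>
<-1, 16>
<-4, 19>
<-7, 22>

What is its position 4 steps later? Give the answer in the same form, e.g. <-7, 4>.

The first coordinate travels 3 per step and bounces off the walls at -10 and -1.
  step 7: -7 → -10
  step 8: -10 → -7
  step 9: -7 → -4
  step 10: -4 → -1
The second coordinate changes by +3 each step: at step 10 it is 34.

<-1, 34>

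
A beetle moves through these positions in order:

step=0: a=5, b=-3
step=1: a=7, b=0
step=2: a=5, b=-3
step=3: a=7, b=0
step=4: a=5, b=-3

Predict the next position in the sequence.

Consecutive displacements (+2, +3), (-2, -3), (+2, +3), (-2, -3) scale by a factor of -1 each step.
step 5: a=5, b=-3 + (+2, +3) → a=7, b=0

a=7, b=0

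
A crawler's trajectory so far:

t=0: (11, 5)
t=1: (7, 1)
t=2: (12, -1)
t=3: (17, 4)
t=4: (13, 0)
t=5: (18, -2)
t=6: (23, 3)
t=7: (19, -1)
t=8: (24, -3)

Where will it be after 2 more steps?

Step-to-step displacements: (-4, -4), (+5, -2), (+5, +5), (-4, -4), (+5, -2), (+5, +5), (-4, -4), (+5, -2) — a repeating cycle of length 3.
step 9: apply (+5, +5) → (29, 2)
step 10: apply (-4, -4) → (25, -2)

(25, -2)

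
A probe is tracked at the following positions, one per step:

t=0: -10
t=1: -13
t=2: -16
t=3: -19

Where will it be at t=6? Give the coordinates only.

-28

The position changes by -3 every step.
step 4: -19 − 3 → -22
step 5: -22 − 3 → -25
step 6: -25 − 3 → -28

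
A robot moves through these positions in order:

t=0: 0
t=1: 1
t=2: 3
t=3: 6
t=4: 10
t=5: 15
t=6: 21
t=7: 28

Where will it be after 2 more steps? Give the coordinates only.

Successive displacements: +1, +2, +3, +4, +5, +6, +7 — each changes by +1.
step 8: 28 + 8 → 36
step 9: 36 + 9 → 45

45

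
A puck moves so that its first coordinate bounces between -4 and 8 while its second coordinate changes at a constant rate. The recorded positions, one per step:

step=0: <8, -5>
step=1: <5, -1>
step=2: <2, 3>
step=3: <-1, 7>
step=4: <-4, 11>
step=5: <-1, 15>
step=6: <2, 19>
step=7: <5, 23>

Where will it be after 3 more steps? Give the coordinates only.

<2, 35>

The first coordinate travels 3 per step and bounces off the walls at -4 and 8.
  step 8: 5 → 8
  step 9: 8 → 5
  step 10: 5 → 2
The second coordinate changes by +4 each step: at step 10 it is 35.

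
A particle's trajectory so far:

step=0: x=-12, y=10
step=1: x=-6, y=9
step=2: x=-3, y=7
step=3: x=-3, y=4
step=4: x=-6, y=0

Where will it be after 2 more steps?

Taking differences between consecutive positions: (+6,-1), (+3,-2), (+0,-3), (-3,-4). These grow by (-3,-1) each step.
step 5: x=-6, y=0 + (-6,-5) → x=-12, y=-5
step 6: x=-12, y=-5 + (-9,-6) → x=-21, y=-11

x=-21, y=-11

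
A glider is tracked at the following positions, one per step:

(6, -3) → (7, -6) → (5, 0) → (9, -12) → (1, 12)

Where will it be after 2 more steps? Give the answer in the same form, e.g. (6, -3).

Step-to-step displacements: (+1, -3), (-2, +6), (+4, -12), (-8, +24); each is -2× the previous.
step 5: (1, 12) + (+16, -48) → (17, -36)
step 6: (17, -36) + (-32, +96) → (-15, 60)

(-15, 60)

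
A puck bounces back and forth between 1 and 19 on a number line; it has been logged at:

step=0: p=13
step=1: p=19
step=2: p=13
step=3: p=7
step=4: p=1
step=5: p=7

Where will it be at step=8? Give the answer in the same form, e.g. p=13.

p=13

The value reflects between 1 and 19, moving 6 per step.
  step 6: 7 → 13
  step 7: 13 → 19
  step 8: 19 → 13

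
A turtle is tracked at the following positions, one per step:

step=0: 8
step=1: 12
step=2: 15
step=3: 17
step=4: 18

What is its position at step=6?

Taking differences between consecutive positions: +4, +3, +2, +1. These grow by -1 each step.
step 5: 18 + 0 → 18
step 6: 18 − 1 → 17

17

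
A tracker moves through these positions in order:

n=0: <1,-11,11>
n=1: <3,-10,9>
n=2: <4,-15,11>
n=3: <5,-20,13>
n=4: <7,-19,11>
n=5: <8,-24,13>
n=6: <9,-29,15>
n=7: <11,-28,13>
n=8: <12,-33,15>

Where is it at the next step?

<13,-38,17>

The moves between consecutive positions are <+2,+1,-2>, <+1,-5,+2>, <+1,-5,+2>, <+2,+1,-2>, <+1,-5,+2>, <+1,-5,+2>, <+2,+1,-2>, <+1,-5,+2>; they repeat the 3-cycle [<+2,+1,-2>, <+1,-5,+2>, <+1,-5,+2>].
step 9: apply <+1,-5,+2> → <13,-38,17>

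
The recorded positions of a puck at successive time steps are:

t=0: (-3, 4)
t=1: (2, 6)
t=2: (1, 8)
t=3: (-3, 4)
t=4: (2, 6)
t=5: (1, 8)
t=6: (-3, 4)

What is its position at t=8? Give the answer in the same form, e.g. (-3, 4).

(1, 8)

The moves between consecutive positions are (+5, +2), (-1, +2), (-4, -4), (+5, +2), (-1, +2), (-4, -4); they repeat the 3-cycle [(+5, +2), (-1, +2), (-4, -4)].
step 7: apply (+5, +2) → (2, 6)
step 8: apply (-1, +2) → (1, 8)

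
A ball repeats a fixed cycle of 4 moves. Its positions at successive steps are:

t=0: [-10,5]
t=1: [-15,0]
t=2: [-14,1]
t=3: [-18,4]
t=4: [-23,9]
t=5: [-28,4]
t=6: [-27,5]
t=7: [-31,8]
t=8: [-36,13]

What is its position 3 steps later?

[-44,12]

Differencing gives [-5,-5], [+1,+1], [-4,+3], [-5,+5], [-5,-5], [+1,+1], [-4,+3], [-5,+5]. This is the pattern [-5,-5], [+1,+1], [-4,+3], [-5,+5] repeated.
step 9: apply [-5,-5] → [-41,8]
step 10: apply [+1,+1] → [-40,9]
step 11: apply [-4,+3] → [-44,12]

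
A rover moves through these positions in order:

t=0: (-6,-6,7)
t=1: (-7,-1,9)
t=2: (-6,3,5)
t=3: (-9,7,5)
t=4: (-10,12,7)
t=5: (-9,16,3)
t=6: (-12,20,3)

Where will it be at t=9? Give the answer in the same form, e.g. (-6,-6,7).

(-15,33,1)

The moves between consecutive positions are (-1,+5,+2), (+1,+4,-4), (-3,+4,+0), (-1,+5,+2), (+1,+4,-4), (-3,+4,+0); they repeat the 3-cycle [(-1,+5,+2), (+1,+4,-4), (-3,+4,+0)].
step 7: apply (-1,+5,+2) → (-13,25,5)
step 8: apply (+1,+4,-4) → (-12,29,1)
step 9: apply (-3,+4,+0) → (-15,33,1)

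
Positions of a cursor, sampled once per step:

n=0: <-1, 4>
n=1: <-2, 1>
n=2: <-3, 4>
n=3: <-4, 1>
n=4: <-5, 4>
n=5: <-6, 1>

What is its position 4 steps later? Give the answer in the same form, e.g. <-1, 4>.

First: linear, -1 per step → -10 at step 9.
Second: cycles through 4, 1 every 2 steps. Step 9 lands at position 1 of the cycle → 1.

<-10, 1>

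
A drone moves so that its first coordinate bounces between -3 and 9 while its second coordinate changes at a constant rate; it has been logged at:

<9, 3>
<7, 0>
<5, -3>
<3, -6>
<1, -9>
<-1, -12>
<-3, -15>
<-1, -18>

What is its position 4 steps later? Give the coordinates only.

<7, -30>

The first coordinate reflects between -3 and 9, moving 2 per step.
  step 8: -1 → 1
  step 9: 1 → 3
  step 10: 3 → 5
  step 11: 5 → 7
The second coordinate changes by -3 each step: at step 11 it is -30.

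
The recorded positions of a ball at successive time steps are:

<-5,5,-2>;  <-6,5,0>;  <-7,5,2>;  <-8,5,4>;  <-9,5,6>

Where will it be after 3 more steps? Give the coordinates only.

The position changes by <-1,+0,+2> every step.
step 5: <-9,5,6> + <-1,+0,+2> → <-10,5,8>
step 6: <-10,5,8> + <-1,+0,+2> → <-11,5,10>
step 7: <-11,5,10> + <-1,+0,+2> → <-12,5,12>

<-12,5,12>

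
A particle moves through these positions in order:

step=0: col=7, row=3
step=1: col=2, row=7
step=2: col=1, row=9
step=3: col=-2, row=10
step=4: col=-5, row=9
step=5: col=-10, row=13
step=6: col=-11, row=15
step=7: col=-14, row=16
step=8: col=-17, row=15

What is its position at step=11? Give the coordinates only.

col=-26, row=22

Differencing gives (-5, +4), (-1, +2), (-3, +1), (-3, -1), (-5, +4), (-1, +2), (-3, +1), (-3, -1). This is the pattern (-5, +4), (-1, +2), (-3, +1), (-3, -1) repeated.
step 9: apply (-5, +4) → col=-22, row=19
step 10: apply (-1, +2) → col=-23, row=21
step 11: apply (-3, +1) → col=-26, row=22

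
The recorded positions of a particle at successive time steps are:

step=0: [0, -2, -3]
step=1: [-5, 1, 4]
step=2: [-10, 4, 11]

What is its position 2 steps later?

Constant displacement of [-5, +3, +7] per step.
step 3: [-10, 4, 11] + [-5, +3, +7] → [-15, 7, 18]
step 4: [-15, 7, 18] + [-5, +3, +7] → [-20, 10, 25]

[-20, 10, 25]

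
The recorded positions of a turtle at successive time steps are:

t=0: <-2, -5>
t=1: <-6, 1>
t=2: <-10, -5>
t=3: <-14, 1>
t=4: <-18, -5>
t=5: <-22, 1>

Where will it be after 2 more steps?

<-30, 1>

The first coordinate changes by -4 each step, so at step 7 it is -2 + 7·(-4) = -30.
The second coordinate repeats the cycle [-5, 1] with period 2; step 7 mod 2 = 1, giving 1.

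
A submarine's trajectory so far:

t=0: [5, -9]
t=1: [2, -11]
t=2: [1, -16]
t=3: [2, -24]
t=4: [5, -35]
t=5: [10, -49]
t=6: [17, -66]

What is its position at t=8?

First differences are [-3, -2], [-1, -5], [+1, -8], [+3, -11], [+5, -14], [+7, -17]; their common second difference is [+2, -3] (constant acceleration).
step 7: [17, -66] + [+9, -20] → [26, -86]
step 8: [26, -86] + [+11, -23] → [37, -109]

[37, -109]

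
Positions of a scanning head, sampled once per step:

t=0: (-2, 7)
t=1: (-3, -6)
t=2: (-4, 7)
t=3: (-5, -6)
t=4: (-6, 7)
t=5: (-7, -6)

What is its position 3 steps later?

First: linear, -1 per step → -10 at step 8.
Second: cycles through 7, -6 every 2 steps. Step 8 lands at position 0 of the cycle → 7.

(-10, 7)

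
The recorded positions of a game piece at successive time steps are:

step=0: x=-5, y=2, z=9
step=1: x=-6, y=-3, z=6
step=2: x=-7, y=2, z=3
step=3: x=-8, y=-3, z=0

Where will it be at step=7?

X: linear, -1 per step → -12 at step 7.
Y: cycles through 2, -3 every 2 steps. Step 7 lands at position 1 of the cycle → -3.
Z: linear, -3 per step → -12 at step 7.

x=-12, y=-3, z=-12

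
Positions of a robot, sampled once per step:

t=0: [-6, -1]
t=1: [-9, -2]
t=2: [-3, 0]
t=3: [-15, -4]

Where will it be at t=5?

[-39, -12]

Step-to-step displacements: [-3, -1], [+6, +2], [-12, -4]; each is -2× the previous.
step 4: [-15, -4] + [+24, +8] → [9, 4]
step 5: [9, 4] + [-48, -16] → [-39, -12]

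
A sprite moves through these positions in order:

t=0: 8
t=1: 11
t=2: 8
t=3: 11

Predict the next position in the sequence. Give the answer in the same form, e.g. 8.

The jumps are +3, -3, +3 — a geometric progression with ratio -1.
step 4: 11 − 3 → 8

8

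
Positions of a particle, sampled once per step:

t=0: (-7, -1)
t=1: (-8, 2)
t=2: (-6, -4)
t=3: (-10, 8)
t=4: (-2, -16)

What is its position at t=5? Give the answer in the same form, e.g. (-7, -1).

(-18, 32)

The jumps are (-1, +3), (+2, -6), (-4, +12), (+8, -24) — a geometric progression with ratio -2.
step 5: (-2, -16) + (-16, +48) → (-18, 32)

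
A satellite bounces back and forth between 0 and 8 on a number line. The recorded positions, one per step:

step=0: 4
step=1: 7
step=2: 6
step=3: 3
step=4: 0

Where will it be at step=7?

7

The value reflects between 0 and 8, moving 3 per step.
  step 5: 0 → 3
  step 6: 3 → 6
  step 7: 6 → 7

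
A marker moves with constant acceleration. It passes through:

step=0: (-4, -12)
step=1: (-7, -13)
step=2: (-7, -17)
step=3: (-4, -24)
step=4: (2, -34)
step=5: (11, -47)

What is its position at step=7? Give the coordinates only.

Successive displacements: (-3, -1), (+0, -4), (+3, -7), (+6, -10), (+9, -13) — each changes by (+3, -3).
step 6: (11, -47) + (+12, -16) → (23, -63)
step 7: (23, -63) + (+15, -19) → (38, -82)

(38, -82)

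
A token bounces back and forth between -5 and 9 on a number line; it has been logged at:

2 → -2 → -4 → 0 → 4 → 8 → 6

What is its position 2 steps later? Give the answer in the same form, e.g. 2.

-2

The value travels 4 per step and bounces off the walls at -5 and 9.
  step 7: 6 → 2
  step 8: 2 → -2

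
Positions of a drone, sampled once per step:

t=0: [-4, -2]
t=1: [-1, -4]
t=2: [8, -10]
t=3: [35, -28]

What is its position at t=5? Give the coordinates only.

[359, -244]

Consecutive displacements [+3, -2], [+9, -6], [+27, -18] scale by a factor of 3 each step.
step 4: [35, -28] + [+81, -54] → [116, -82]
step 5: [116, -82] + [+243, -162] → [359, -244]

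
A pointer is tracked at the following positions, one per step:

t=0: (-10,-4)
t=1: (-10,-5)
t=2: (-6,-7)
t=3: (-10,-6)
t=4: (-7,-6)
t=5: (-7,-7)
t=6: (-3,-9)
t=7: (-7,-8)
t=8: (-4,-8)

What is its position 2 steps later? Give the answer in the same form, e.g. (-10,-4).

(0,-11)

Step-to-step displacements: (+0,-1), (+4,-2), (-4,+1), (+3,+0), (+0,-1), (+4,-2), (-4,+1), (+3,+0) — a repeating cycle of length 4.
step 9: apply (+0,-1) → (-4,-9)
step 10: apply (+4,-2) → (0,-11)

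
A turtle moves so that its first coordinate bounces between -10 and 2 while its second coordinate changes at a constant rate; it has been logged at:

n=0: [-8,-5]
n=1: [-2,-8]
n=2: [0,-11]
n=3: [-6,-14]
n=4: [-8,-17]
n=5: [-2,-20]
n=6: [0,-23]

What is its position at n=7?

The first coordinate travels 6 per step and bounces off the walls at -10 and 2.
  step 7: 0 → -6
The second coordinate changes by -3 each step: at step 7 it is -26.

[-6,-26]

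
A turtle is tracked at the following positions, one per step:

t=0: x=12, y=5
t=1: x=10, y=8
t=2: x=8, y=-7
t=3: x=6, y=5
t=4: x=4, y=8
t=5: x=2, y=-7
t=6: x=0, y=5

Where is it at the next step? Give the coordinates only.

The x coordinate changes by -2 each step, so at step 7 it is 12 + 7·(-2) = -2.
The y coordinate repeats the cycle [5, 8, -7] with period 3; step 7 mod 3 = 1, giving 8.

x=-2, y=8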